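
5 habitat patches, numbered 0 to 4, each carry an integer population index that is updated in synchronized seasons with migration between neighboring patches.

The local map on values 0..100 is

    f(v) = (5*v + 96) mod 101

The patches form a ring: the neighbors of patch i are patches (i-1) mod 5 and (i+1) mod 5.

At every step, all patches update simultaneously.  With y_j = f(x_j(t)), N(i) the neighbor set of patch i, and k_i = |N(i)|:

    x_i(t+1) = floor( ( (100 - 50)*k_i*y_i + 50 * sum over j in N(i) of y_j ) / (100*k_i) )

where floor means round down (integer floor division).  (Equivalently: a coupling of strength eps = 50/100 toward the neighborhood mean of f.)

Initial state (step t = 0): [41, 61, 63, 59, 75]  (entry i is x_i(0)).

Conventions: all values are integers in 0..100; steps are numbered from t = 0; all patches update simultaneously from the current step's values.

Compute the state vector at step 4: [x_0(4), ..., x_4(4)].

Answer: [79, 70, 57, 54, 68]

Derivation:
t=0: [41, 61, 63, 59, 75]
t=1: [90, 75, 50, 62, 80]
t=2: [60, 54, 38, 34, 56]
t=3: [80, 75, 73, 71, 75]
t=4: [79, 70, 57, 54, 68]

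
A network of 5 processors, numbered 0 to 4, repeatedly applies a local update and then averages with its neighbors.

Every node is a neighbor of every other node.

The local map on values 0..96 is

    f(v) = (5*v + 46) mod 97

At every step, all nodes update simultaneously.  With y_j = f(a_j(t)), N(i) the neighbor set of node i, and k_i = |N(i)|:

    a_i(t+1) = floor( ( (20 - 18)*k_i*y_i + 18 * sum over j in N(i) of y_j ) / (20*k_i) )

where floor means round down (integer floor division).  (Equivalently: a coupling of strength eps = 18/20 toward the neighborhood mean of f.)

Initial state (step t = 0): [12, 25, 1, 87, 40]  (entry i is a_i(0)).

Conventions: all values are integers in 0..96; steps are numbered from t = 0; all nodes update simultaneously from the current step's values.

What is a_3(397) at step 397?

Simulating step by step:
t=0: [12, 25, 1, 87, 40]
t=1: [61, 53, 56, 51, 56]
t=2: [28, 33, 31, 34, 31]
t=3: [20, 29, 31, 29, 31]
t=4: [50, 44, 55, 44, 55]
t=5: [46, 38, 43, 38, 43]
t=6: [57, 62, 59, 62, 59]
t=7: [55, 52, 54, 52, 54]
t=8: [21, 22, 21, 22, 21]
t=9: [56, 55, 56, 55, 56]
t=10: [32, 33, 32, 33, 32]
t=11: [14, 13, 14, 13, 14]
t=12: [16, 17, 16, 17, 16]
t=13: [31, 30, 31, 30, 31]
t=14: [4, 5, 4, 5, 4]
t=15: [68, 67, 68, 67, 68]
t=16: [92, 93, 92, 93, 92]
t=17: [23, 22, 23, 22, 23]
t=18: [61, 62, 61, 62, 61]
t=19: [62, 61, 62, 61, 62]
t=20: [62, 63, 62, 63, 62]
t=21: [67, 66, 67, 66, 67]
t=22: [87, 88, 87, 88, 87]
t=23: [51, 63, 51, 63, 51]
t=24: [37, 29, 37, 29, 37]
t=25: [62, 55, 62, 55, 62]
t=26: [49, 53, 49, 53, 49]
t=27: [9, 6, 9, 6, 9]
t=28: [84, 86, 84, 86, 84]
t=29: [82, 81, 82, 81, 82]
t=30: [65, 66, 65, 66, 65]
t=31: [82, 81, 82, 81, 82]

Answer: a_3(397) = 81
Key observation: The state at step 29, [82, 81, 82, 81, 82], reappears at step 31: the system is in a cycle of period 2 from step 29 on.  Therefore the state at step 397 equals the state at step 29 + ((397 - 29) mod 2) = 29, which is [82, 81, 82, 81, 82].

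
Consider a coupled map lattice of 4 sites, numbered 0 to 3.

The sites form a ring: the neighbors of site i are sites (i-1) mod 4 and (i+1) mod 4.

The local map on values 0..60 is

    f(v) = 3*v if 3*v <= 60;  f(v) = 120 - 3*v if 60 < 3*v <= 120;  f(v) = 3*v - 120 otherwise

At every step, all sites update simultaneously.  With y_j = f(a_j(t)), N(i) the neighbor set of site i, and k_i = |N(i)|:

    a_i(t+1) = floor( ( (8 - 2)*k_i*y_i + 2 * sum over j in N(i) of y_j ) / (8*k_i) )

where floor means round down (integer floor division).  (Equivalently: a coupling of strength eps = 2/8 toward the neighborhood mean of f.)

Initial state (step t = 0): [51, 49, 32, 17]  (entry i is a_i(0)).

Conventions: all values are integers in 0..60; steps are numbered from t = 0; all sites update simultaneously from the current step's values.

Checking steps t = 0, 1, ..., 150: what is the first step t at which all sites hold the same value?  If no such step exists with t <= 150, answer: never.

Answer: 19
Key observation: Synchronization is absorbing here: once all sites are equal they stay equal, and step 19 is the first all-equal step.

Derivation:
t=0: [51, 49, 32, 17]  (not all equal)
t=1: [34, 27, 27, 45]  (not all equal)
t=2: [20, 36, 36, 18]  (not all equal)
t=3: [53, 18, 17, 49]  (not all equal)
t=4: [39, 51, 48, 31]  (not all equal)
t=5: [9, 28, 25, 23]  (not all equal)
t=6: [31, 36, 44, 47]  (not all equal)
t=7: [24, 13, 13, 20]  (not all equal)
t=8: [48, 40, 41, 55]  (not all equal)
t=9: [23, 3, 7, 37]  (not all equal)
t=10: [40, 15, 18, 15]  (not all equal)
t=11: [11, 40, 51, 40]  (not all equal)
t=12: [24, 8, 24, 8]  (not all equal)
t=13: [42, 30, 42, 30]  (not all equal)
t=14: [12, 24, 12, 24]  (not all equal)
t=15: [39, 45, 39, 45]  (not all equal)
t=16: [6, 12, 6, 12]  (not all equal)
t=17: [22, 31, 22, 31]  (not all equal)
t=18: [47, 33, 47, 33]  (not all equal)
t=19: [21, 21, 21, 21]  (all equal)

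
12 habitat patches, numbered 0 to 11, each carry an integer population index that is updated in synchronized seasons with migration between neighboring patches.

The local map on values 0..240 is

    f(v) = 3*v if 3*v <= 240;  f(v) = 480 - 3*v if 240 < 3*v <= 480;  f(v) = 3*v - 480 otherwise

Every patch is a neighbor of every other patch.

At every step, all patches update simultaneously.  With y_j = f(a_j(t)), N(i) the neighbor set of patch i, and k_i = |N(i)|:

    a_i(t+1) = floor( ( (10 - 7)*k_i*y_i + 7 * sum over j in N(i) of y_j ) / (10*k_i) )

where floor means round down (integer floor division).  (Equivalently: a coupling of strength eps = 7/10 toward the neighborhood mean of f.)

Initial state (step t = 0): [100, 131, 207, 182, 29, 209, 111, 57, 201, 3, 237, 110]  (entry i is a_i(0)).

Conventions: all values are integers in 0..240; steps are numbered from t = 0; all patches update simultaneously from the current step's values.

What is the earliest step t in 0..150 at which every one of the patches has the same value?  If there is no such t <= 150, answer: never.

Answer: never
Key observation: The state at step 26 reappears at step 28 — the system is in a cycle of period 2 from step 26 on.  No step 0..28 is synchronized, and the cycle repeats forever, so no step up to 150 (or ever) has all patches equal.

Derivation:
t=0: [100, 131, 207, 182, 29, 209, 111, 57, 201, 3, 237, 110]  (not all equal)
t=1: [140, 118, 131, 113, 118, 132, 132, 138, 127, 100, 152, 133]  (not all equal)
t=2: [87, 103, 94, 107, 103, 93, 93, 89, 97, 116, 79, 92]  (not all equal)
t=3: [197, 186, 192, 183, 186, 193, 193, 196, 190, 177, 202, 194]  (not all equal)
t=4: [96, 88, 93, 86, 88, 93, 93, 95, 91, 82, 100, 94]  (not all equal)
t=5: [202, 207, 204, 209, 207, 204, 204, 202, 205, 212, 199, 203]  (not all equal)
t=6: [132, 136, 133, 137, 136, 133, 133, 132, 134, 139, 130, 133]  (not all equal)
t=7: [79, 76, 78, 75, 76, 78, 78, 79, 78, 74, 80, 78]  (not all equal)
t=8: [233, 231, 232, 230, 231, 232, 232, 233, 232, 229, 234, 232]  (not all equal)
t=9: [216, 214, 215, 214, 214, 215, 215, 216, 215, 213, 216, 215]  (not all equal)
t=10: [165, 163, 164, 163, 163, 164, 164, 165, 164, 163, 165, 164]  (not all equal)
t=11: [12, 11, 11, 11, 11, 11, 11, 12, 11, 11, 12, 11]  (not all equal)
t=12: [34, 33, 33, 33, 33, 33, 33, 34, 33, 33, 34, 33]  (not all equal)
t=13: [100, 99, 99, 99, 99, 99, 99, 100, 99, 99, 100, 99]  (not all equal)
t=14: [181, 182, 182, 182, 182, 182, 182, 181, 182, 182, 181, 182]  (not all equal)
t=15: [64, 65, 65, 65, 65, 65, 65, 64, 65, 65, 64, 65]  (not all equal)
t=16: [193, 194, 194, 194, 194, 194, 194, 193, 194, 194, 193, 194]  (not all equal)
t=17: [100, 101, 101, 101, 101, 101, 101, 100, 101, 101, 100, 101]  (not all equal)
t=18: [178, 177, 177, 177, 177, 177, 177, 178, 177, 177, 178, 177]  (not all equal)
t=19: [52, 51, 51, 51, 51, 51, 51, 52, 51, 51, 52, 51]  (not all equal)
t=20: [154, 153, 153, 153, 153, 153, 153, 154, 153, 153, 154, 153]  (not all equal)
t=21: [19, 20, 20, 20, 20, 20, 20, 19, 20, 20, 19, 20]  (not all equal)
t=22: [58, 59, 59, 59, 59, 59, 59, 58, 59, 59, 58, 59]  (not all equal)
t=23: [175, 176, 176, 176, 176, 176, 176, 175, 176, 176, 175, 176]  (not all equal)
t=24: [46, 47, 47, 47, 47, 47, 47, 46, 47, 47, 46, 47]  (not all equal)
t=25: [139, 140, 140, 140, 140, 140, 140, 139, 140, 140, 139, 140]  (not all equal)
t=26: [61, 60, 60, 60, 60, 60, 60, 61, 60, 60, 61, 60]  (not all equal)
t=27: [181, 180, 180, 180, 180, 180, 180, 181, 180, 180, 181, 180]  (not all equal)
t=28: [61, 60, 60, 60, 60, 60, 60, 61, 60, 60, 61, 60]  (not all equal)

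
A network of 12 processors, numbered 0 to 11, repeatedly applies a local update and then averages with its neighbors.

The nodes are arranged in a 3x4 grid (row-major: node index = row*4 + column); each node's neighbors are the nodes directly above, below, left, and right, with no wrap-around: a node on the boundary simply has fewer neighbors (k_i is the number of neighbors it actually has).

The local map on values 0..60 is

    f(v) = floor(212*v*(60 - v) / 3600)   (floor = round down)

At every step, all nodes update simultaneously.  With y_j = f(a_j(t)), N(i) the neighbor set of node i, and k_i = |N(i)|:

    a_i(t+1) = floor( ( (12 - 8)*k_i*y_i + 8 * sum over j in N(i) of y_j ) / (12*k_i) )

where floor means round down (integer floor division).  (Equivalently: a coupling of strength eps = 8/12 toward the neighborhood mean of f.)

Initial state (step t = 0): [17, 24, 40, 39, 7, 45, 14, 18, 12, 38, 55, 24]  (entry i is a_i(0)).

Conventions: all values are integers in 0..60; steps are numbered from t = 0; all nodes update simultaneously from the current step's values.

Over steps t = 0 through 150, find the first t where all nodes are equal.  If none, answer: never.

Simulating step by step:
t=0: [17, 24, 40, 39, 7, 45, 14, 18, 12, 38, 55, 24]  (not all equal)
t=1: [38, 45, 45, 46, 32, 39, 36, 44, 34, 35, 35, 36]  (not all equal)
t=2: [46, 43, 41, 39, 50, 48, 46, 44, 51, 50, 50, 47]  (not all equal)
t=3: [36, 39, 43, 44, 31, 34, 37, 40, 28, 29, 32, 35]  (not all equal)
t=4: [50, 48, 45, 43, 51, 51, 49, 47, 52, 52, 51, 50]  (not all equal)
t=5: [29, 32, 36, 39, 26, 28, 31, 34, 25, 25, 27, 30]  (not all equal)
t=6: [52, 51, 50, 50, 51, 51, 51, 51, 51, 51, 52, 52]  (not all equal)
t=7: [26, 26, 28, 28, 26, 27, 26, 26, 27, 26, 25, 25]  (not all equal)
t=8: [52, 52, 52, 52, 52, 52, 51, 51, 52, 51, 51, 51]  (not all equal)
t=9: [24, 24, 24, 25, 24, 25, 26, 26, 25, 25, 27, 27]  (not all equal)
t=10: [50, 50, 50, 51, 50, 50, 51, 51, 50, 51, 51, 52]  (not all equal)
t=11: [29, 29, 28, 27, 29, 28, 27, 26, 28, 27, 26, 26]  (not all equal)
t=12: [52, 52, 52, 52, 52, 52, 52, 52, 52, 52, 52, 52]  (all equal)

Answer: 12
Key observation: Synchronization is absorbing here: once all nodes are equal they stay equal, and step 12 is the first all-equal step.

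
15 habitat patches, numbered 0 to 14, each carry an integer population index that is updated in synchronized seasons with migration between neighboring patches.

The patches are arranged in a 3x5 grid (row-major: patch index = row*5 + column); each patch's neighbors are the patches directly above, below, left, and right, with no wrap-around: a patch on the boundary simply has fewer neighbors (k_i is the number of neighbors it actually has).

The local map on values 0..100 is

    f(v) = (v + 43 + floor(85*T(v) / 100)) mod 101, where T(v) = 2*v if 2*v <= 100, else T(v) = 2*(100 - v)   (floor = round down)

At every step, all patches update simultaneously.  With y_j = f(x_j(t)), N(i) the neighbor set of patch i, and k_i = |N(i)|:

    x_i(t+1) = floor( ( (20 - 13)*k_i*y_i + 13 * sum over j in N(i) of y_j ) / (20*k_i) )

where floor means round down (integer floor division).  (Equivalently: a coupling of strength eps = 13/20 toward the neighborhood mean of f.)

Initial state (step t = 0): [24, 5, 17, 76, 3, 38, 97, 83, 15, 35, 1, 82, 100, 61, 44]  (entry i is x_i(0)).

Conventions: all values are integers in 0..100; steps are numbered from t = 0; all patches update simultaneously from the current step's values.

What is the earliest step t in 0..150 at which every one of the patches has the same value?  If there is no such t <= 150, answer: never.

Simulating step by step:
t=0: [24, 5, 17, 76, 3, 38, 97, 83, 15, 35, 1, 82, 100, 61, 44]  (not all equal)
t=1: [34, 49, 66, 68, 48, 35, 49, 60, 64, 54, 47, 47, 52, 64, 55]  (not all equal)
t=2: [47, 63, 67, 66, 69, 50, 66, 70, 68, 71, 57, 70, 70, 70, 71]  (not all equal)
t=3: [70, 66, 65, 64, 63, 71, 66, 63, 63, 62, 70, 65, 63, 63, 62]  (not all equal)
t=4: [63, 64, 66, 66, 67, 63, 65, 66, 67, 67, 63, 65, 66, 67, 67]  (not all equal)
t=5: [67, 66, 65, 65, 65, 66, 66, 65, 65, 65, 66, 66, 65, 65, 65]  (not all equal)
t=6: [65, 65, 65, 66, 66, 65, 65, 65, 66, 66, 65, 65, 65, 66, 66]  (not all equal)
t=7: [66, 66, 65, 65, 65, 66, 66, 65, 65, 65, 66, 66, 65, 65, 65]  (not all equal)
t=8: [65, 65, 65, 66, 66, 65, 65, 65, 66, 66, 65, 65, 65, 66, 66]  (not all equal)

Answer: never
Key observation: The state at step 6 reappears at step 8 — the system is in a cycle of period 2 from step 6 on.  No step 0..8 is synchronized, and the cycle repeats forever, so no step up to 150 (or ever) has all patches equal.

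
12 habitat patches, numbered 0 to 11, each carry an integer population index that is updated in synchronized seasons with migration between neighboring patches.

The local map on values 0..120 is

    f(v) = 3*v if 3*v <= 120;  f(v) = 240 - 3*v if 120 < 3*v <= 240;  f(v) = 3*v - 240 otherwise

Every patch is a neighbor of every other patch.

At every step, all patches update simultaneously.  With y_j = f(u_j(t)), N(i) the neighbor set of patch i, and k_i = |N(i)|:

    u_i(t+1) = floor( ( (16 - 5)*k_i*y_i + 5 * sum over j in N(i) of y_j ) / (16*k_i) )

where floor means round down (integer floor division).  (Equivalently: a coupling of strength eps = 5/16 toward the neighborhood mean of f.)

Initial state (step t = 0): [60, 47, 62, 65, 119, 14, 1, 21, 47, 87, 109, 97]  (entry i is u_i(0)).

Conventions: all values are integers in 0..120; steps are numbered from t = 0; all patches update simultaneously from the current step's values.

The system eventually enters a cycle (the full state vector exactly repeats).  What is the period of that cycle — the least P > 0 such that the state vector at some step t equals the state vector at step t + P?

Answer: 4
Key observation: The state at step 36, [42, 42, 42, 42, 42, 42, 42, 42, 42, 42, 42, 42], reappears at step 40 — and no state repeats earlier — so the cycle the system enters has period 4.

Derivation:
t=0: [60, 47, 62, 65, 119, 14, 1, 21, 47, 87, 109, 97]
t=1: [60, 86, 56, 50, 98, 48, 23, 62, 86, 34, 78, 54]
t=2: [59, 32, 67, 79, 55, 83, 65, 55, 32, 87, 24, 71]
t=3: [59, 80, 43, 19, 67, 23, 47, 67, 80, 31, 65, 35]
t=4: [61, 20, 93, 58, 46, 65, 85, 46, 20, 81, 50, 89]
t=5: [56, 58, 44, 62, 86, 48, 28, 86, 58, 20, 78, 36]
t=6: [68, 64, 92, 57, 33, 84, 76, 33, 64, 61, 25, 92]
t=7: [41, 49, 41, 63, 83, 25, 25, 83, 49, 55, 67, 41]
t=8: [101, 86, 101, 58, 30, 74, 74, 30, 86, 74, 50, 101]
t=9: [58, 29, 58, 60, 76, 29, 29, 76, 29, 29, 76, 58]
t=10: [64, 78, 64, 60, 28, 78, 78, 28, 78, 78, 28, 64]
t=11: [45, 17, 45, 53, 69, 17, 17, 69, 17, 17, 69, 45]
t=12: [90, 54, 90, 74, 43, 54, 54, 43, 54, 54, 43, 90]
t=13: [43, 75, 43, 35, 96, 75, 75, 96, 75, 75, 96, 43]
t=14: [91, 28, 91, 87, 50, 28, 28, 50, 28, 28, 50, 91]
t=15: [44, 78, 44, 36, 82, 78, 78, 82, 78, 78, 82, 44]
t=16: [84, 17, 84, 84, 17, 17, 17, 17, 17, 17, 17, 84]
t=17: [20, 46, 20, 20, 46, 46, 46, 46, 46, 46, 46, 20]
t=18: [69, 97, 69, 69, 97, 97, 97, 97, 97, 97, 97, 69]
t=19: [37, 48, 37, 37, 48, 48, 48, 48, 48, 48, 48, 37]
t=20: [107, 97, 107, 107, 97, 97, 97, 97, 97, 97, 97, 107]
t=21: [74, 54, 74, 74, 54, 54, 54, 54, 54, 54, 54, 74]
t=22: [31, 71, 31, 31, 71, 71, 71, 71, 71, 71, 71, 31]
t=23: [78, 34, 78, 78, 34, 34, 34, 34, 34, 34, 34, 78]
t=24: [27, 91, 27, 27, 91, 91, 91, 91, 91, 91, 91, 27]
t=25: [70, 38, 70, 70, 38, 38, 38, 38, 38, 38, 38, 70]
t=26: [49, 104, 49, 49, 104, 104, 104, 104, 104, 104, 104, 49]
t=27: [88, 74, 88, 88, 74, 74, 74, 74, 74, 74, 74, 88]
t=28: [22, 18, 22, 22, 18, 18, 18, 18, 18, 18, 18, 22]
t=29: [63, 55, 63, 63, 55, 55, 55, 55, 55, 55, 55, 63]
t=30: [56, 72, 56, 56, 72, 72, 72, 72, 72, 72, 72, 56]
t=31: [61, 29, 61, 61, 29, 29, 29, 29, 29, 29, 29, 61]
t=32: [63, 83, 63, 63, 83, 83, 83, 83, 83, 83, 83, 63]
t=33: [41, 13, 41, 41, 13, 13, 13, 13, 13, 13, 13, 41]
t=34: [99, 47, 99, 99, 47, 47, 47, 47, 47, 47, 47, 99]
t=35: [66, 94, 66, 66, 94, 94, 94, 94, 94, 94, 94, 66]
t=36: [42, 42, 42, 42, 42, 42, 42, 42, 42, 42, 42, 42]
t=37: [114, 114, 114, 114, 114, 114, 114, 114, 114, 114, 114, 114]
t=38: [102, 102, 102, 102, 102, 102, 102, 102, 102, 102, 102, 102]
t=39: [66, 66, 66, 66, 66, 66, 66, 66, 66, 66, 66, 66]
t=40: [42, 42, 42, 42, 42, 42, 42, 42, 42, 42, 42, 42]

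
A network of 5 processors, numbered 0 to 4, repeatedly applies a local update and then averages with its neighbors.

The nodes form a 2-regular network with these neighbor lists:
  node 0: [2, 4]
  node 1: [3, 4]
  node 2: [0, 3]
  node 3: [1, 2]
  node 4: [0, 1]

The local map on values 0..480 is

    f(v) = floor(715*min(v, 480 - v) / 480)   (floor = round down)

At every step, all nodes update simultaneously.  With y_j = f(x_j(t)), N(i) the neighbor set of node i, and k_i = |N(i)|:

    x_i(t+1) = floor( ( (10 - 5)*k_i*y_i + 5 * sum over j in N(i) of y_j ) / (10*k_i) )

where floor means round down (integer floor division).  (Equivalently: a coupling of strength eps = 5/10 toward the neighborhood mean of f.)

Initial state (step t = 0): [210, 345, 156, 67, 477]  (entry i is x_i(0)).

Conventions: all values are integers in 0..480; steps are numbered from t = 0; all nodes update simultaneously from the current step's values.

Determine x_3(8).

Answer: x_3(8) = 226

Derivation:
t=0: [210, 345, 156, 67, 477]
t=1: [215, 126, 218, 157, 130]
t=2: [289, 200, 300, 244, 223]
t=3: [292, 319, 292, 316, 311]
t=4: [272, 243, 271, 251, 255]
t=5: [316, 345, 318, 336, 333]
t=6: [236, 208, 235, 217, 220]
t=7: [344, 317, 343, 326, 328]
t=8: [208, 234, 209, 226, 224]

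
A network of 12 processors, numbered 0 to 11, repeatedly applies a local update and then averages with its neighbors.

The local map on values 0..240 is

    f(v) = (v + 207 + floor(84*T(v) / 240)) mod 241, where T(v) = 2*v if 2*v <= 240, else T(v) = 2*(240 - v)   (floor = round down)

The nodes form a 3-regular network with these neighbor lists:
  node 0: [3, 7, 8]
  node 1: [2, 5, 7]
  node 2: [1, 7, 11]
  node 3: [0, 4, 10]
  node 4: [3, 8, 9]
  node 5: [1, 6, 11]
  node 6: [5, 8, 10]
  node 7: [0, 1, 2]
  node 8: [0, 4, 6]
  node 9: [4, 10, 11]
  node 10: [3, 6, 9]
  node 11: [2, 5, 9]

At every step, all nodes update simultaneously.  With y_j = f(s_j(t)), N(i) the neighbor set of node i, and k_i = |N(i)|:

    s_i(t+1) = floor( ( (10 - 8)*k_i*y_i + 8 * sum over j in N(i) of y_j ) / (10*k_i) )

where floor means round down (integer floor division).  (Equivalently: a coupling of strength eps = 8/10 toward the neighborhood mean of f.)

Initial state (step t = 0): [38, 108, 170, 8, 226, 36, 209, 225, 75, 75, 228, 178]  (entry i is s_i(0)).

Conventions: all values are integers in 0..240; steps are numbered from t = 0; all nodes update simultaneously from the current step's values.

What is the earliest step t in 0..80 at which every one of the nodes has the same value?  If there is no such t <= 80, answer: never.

Answer: 4
Key observation: Synchronization is absorbing here: once all nodes are equal they stay equal, and step 4 is the first all-equal step.

Derivation:
t=0: [38, 108, 170, 8, 226, 36, 209, 225, 75, 75, 228, 178]  (not all equal)
t=1: [143, 139, 180, 159, 148, 147, 125, 137, 132, 175, 176, 118]  (not all equal)
t=2: [176, 179, 175, 180, 179, 172, 177, 178, 174, 178, 180, 180]  (not all equal)
t=3: [186, 186, 187, 187, 187, 186, 186, 186, 186, 187, 187, 186]  (not all equal)
t=4: [189, 189, 189, 189, 189, 189, 189, 189, 189, 189, 189, 189]  (all equal)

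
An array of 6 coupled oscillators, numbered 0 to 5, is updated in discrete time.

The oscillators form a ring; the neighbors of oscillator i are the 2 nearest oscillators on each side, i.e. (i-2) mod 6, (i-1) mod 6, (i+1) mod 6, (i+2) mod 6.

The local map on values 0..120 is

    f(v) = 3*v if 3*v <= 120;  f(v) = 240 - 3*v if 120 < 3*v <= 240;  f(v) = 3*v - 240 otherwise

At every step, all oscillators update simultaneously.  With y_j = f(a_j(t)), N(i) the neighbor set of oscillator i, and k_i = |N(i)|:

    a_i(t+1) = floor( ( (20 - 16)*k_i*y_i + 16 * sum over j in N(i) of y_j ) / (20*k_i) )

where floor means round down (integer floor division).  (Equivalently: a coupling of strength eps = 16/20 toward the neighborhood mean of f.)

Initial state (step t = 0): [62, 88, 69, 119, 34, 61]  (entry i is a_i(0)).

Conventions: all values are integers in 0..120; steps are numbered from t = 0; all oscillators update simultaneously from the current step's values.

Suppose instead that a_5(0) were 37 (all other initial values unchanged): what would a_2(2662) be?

Answer: a_2(2662) = 114
Key observation: The state at step 8, [66, 66, 66, 66, 66, 66], reappears at step 12: the system is in a cycle of period 4 from step 8 on.  Therefore the state at step 2662 equals the state at step 8 + ((2662 - 8) mod 4) = 10, which is [114, 114, 114, 114, 114, 114].

Derivation:
t=0: [62, 88, 69, 119, 34, 37]
t=1: [64, 67, 66, 77, 83, 81]
t=2: [28, 28, 29, 20, 22, 21]
t=3: [76, 75, 76, 72, 72, 71]
t=4: [18, 18, 17, 20, 19, 20]
t=5: [55, 55, 55, 56, 56, 57]
t=6: [73, 73, 73, 72, 72, 72]
t=7: [22, 22, 22, 22, 22, 22]
t=8: [66, 66, 66, 66, 66, 66]
t=9: [42, 42, 42, 42, 42, 42]
t=10: [114, 114, 114, 114, 114, 114]
t=11: [102, 102, 102, 102, 102, 102]
t=12: [66, 66, 66, 66, 66, 66]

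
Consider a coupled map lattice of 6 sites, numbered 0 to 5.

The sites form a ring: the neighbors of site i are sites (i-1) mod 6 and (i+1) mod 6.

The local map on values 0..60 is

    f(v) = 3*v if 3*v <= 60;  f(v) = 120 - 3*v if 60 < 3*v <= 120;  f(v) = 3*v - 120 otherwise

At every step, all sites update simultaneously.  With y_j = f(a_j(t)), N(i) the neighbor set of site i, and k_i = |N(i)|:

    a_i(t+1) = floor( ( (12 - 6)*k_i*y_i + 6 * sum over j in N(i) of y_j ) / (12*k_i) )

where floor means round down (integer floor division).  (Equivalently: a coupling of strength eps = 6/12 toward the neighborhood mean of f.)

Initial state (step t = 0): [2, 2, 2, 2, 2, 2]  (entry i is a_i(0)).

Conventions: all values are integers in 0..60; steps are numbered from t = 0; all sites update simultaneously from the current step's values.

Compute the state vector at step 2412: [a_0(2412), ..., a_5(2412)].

Answer: [42, 42, 42, 42, 42, 42]
Key observation: The state at step 1, [6, 6, 6, 6, 6, 6], reappears at step 5: the system is in a cycle of period 4 from step 1 on.  Therefore the state at step 2412 equals the state at step 1 + ((2412 - 1) mod 4) = 4, which is [42, 42, 42, 42, 42, 42].

Derivation:
t=0: [2, 2, 2, 2, 2, 2]
t=1: [6, 6, 6, 6, 6, 6]
t=2: [18, 18, 18, 18, 18, 18]
t=3: [54, 54, 54, 54, 54, 54]
t=4: [42, 42, 42, 42, 42, 42]
t=5: [6, 6, 6, 6, 6, 6]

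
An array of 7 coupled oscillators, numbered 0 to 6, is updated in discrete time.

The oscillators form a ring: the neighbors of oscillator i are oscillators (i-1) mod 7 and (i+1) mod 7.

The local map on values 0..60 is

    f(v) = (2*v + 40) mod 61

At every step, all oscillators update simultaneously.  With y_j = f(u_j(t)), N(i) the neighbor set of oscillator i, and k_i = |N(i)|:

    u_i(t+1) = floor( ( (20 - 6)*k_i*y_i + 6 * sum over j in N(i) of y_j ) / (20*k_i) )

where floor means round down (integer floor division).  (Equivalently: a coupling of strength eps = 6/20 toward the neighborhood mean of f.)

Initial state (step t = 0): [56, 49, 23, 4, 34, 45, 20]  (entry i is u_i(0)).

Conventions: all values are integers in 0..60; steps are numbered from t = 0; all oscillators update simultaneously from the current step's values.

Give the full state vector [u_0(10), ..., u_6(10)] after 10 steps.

Answer: [15, 4, 10, 36, 32, 22, 10]

Derivation:
t=0: [56, 49, 23, 4, 34, 45, 20]
t=1: [26, 19, 27, 44, 41, 15, 19]
t=2: [26, 21, 26, 9, 2, 8, 17]
t=3: [26, 24, 33, 51, 47, 47, 22]
t=4: [29, 30, 38, 22, 13, 13, 22]
t=5: [35, 41, 47, 25, 7, 7, 22]
t=6: [37, 9, 12, 30, 50, 49, 31]
t=7: [51, 49, 16, 30, 20, 20, 39]
t=8: [24, 15, 15, 31, 22, 24, 45]
t=9: [21, 11, 13, 33, 26, 23, 13]
t=10: [15, 4, 10, 36, 32, 22, 10]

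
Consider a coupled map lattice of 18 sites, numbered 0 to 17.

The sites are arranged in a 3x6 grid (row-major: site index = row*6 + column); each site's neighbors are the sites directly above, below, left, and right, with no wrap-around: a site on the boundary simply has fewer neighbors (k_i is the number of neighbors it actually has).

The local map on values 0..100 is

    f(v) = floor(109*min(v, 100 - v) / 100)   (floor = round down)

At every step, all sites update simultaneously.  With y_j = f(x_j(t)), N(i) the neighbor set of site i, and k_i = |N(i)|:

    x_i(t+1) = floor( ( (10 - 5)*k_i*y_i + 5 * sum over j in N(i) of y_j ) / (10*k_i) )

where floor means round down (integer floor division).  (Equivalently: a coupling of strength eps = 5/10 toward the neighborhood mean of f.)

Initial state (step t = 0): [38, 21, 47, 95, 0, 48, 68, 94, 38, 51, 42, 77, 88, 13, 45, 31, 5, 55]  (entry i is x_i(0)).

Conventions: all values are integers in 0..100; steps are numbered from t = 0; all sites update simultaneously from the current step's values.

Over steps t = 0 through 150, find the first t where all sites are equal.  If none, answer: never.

Answer: never
Key observation: The state at step 12 reappears at step 14 — the system is in a cycle of period 2 from step 12 on.  No step 0..14 is synchronized, and the cycle repeats forever, so no step up to 150 (or ever) has all sites equal.

Derivation:
t=0: [38, 21, 47, 95, 0, 48, 68, 94, 38, 51, 42, 77, 88, 13, 45, 31, 5, 55]  (not all equal)
t=1: [34, 27, 36, 19, 17, 32, 27, 16, 40, 42, 32, 36, 18, 18, 39, 34, 23, 32]  (not all equal)
t=2: [33, 30, 34, 27, 23, 31, 26, 23, 39, 39, 32, 36, 21, 22, 37, 37, 30, 33]  (not all equal)
t=3: [32, 32, 35, 31, 28, 32, 27, 28, 39, 39, 34, 36, 23, 26, 37, 39, 34, 35]  (not all equal)
t=4: [32, 34, 37, 34, 32, 34, 29, 31, 39, 40, 37, 37, 26, 29, 38, 40, 38, 38]  (not all equal)
t=5: [34, 36, 39, 38, 36, 37, 31, 34, 40, 41, 39, 39, 29, 32, 39, 42, 41, 40]  (not all equal)
t=6: [36, 38, 41, 41, 40, 40, 34, 37, 42, 43, 42, 41, 32, 35, 41, 44, 43, 43]  (not all equal)
t=7: [39, 41, 43, 44, 43, 43, 37, 40, 44, 45, 44, 44, 35, 38, 43, 46, 46, 45]  (not all equal)
t=8: [42, 43, 46, 47, 46, 46, 40, 43, 46, 48, 47, 47, 39, 41, 46, 49, 49, 48]  (not all equal)
t=9: [44, 46, 49, 50, 50, 50, 43, 45, 49, 51, 51, 51, 42, 45, 49, 52, 52, 52]  (not all equal)
t=10: [47, 49, 52, 53, 53, 53, 46, 49, 52, 53, 53, 53, 46, 49, 52, 52, 52, 52]  (not all equal)
t=11: [51, 52, 52, 51, 51, 51, 50, 52, 52, 51, 51, 51, 50, 52, 52, 51, 51, 51]  (not all equal)
t=12: [53, 52, 52, 52, 53, 53, 53, 52, 52, 52, 53, 53, 53, 52, 52, 52, 53, 53]  (not all equal)
t=13: [51, 51, 52, 51, 51, 51, 51, 51, 52, 51, 51, 51, 51, 51, 52, 51, 51, 51]  (not all equal)
t=14: [53, 52, 52, 52, 53, 53, 53, 52, 52, 52, 53, 53, 53, 52, 52, 52, 53, 53]  (not all equal)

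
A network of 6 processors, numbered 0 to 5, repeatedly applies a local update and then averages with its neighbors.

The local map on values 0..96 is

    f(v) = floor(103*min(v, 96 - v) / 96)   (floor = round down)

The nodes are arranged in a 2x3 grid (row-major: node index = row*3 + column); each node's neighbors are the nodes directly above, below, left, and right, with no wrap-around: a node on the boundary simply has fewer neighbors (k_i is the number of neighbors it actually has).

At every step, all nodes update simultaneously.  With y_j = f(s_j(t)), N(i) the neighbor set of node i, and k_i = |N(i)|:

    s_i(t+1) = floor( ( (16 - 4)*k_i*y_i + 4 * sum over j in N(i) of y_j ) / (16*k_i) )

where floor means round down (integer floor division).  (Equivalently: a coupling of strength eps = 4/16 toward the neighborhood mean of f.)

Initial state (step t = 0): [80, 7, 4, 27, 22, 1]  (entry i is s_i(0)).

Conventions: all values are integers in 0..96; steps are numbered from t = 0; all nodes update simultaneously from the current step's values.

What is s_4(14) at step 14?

Answer: s_4(14) = 16

Derivation:
t=0: [80, 7, 4, 27, 22, 1]
t=1: [17, 8, 4, 26, 20, 4]
t=2: [17, 9, 4, 25, 19, 6]
t=3: [17, 10, 4, 24, 18, 7]
t=4: [17, 10, 5, 23, 17, 8]
t=5: [17, 10, 6, 22, 17, 8]
t=6: [17, 11, 6, 21, 16, 9]
t=7: [17, 11, 7, 20, 16, 9]
t=8: [17, 11, 7, 20, 16, 9]
t=9: [17, 11, 7, 20, 16, 9]
t=10: [17, 11, 7, 20, 16, 9]
t=11: [17, 11, 7, 20, 16, 9]
t=12: [17, 11, 7, 20, 16, 9]
t=13: [17, 11, 7, 20, 16, 9]
t=14: [17, 11, 7, 20, 16, 9]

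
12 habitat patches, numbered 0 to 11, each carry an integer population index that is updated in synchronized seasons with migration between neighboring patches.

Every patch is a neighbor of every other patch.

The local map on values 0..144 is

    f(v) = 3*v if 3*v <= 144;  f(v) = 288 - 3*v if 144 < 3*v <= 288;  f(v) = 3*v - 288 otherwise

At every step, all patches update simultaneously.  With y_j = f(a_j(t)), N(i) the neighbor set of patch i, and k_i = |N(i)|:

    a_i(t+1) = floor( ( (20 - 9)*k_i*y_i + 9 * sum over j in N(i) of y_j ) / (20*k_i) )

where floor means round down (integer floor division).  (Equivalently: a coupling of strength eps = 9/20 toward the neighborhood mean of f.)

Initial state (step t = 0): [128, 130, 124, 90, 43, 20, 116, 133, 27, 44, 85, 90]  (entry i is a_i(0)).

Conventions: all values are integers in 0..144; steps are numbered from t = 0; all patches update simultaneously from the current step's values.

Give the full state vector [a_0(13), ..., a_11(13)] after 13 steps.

Answer: [113, 96, 82, 67, 96, 111, 111, 119, 90, 96, 71, 67]

Derivation:
t=0: [128, 130, 124, 90, 43, 20, 116, 133, 27, 44, 85, 90]
t=1: [86, 89, 80, 46, 103, 68, 68, 94, 79, 105, 54, 46]
t=2: [46, 42, 56, 101, 42, 74, 74, 34, 57, 45, 95, 101]
t=3: [112, 106, 103, 49, 106, 75, 75, 94, 101, 110, 43, 49]
t=4: [54, 45, 40, 101, 45, 61, 61, 32, 37, 51, 95, 101]
t=5: [109, 113, 106, 52, 113, 98, 98, 93, 101, 113, 46, 52]
t=6: [46, 52, 42, 94, 52, 30, 30, 31, 34, 52, 97, 94]
t=7: [113, 110, 107, 46, 110, 88, 88, 90, 94, 110, 44, 46]
t=8: [54, 49, 45, 98, 49, 40, 40, 37, 31, 49, 95, 98]
t=9: [110, 118, 115, 49, 118, 107, 107, 103, 94, 118, 48, 49]
t=10: [54, 66, 62, 105, 66, 50, 50, 44, 36, 66, 106, 105]
t=11: [109, 90, 96, 58, 90, 115, 115, 112, 99, 90, 60, 58]
t=12: [44, 33, 24, 82, 33, 53, 53, 48, 29, 33, 79, 82]
t=13: [113, 96, 82, 67, 96, 111, 111, 119, 90, 96, 71, 67]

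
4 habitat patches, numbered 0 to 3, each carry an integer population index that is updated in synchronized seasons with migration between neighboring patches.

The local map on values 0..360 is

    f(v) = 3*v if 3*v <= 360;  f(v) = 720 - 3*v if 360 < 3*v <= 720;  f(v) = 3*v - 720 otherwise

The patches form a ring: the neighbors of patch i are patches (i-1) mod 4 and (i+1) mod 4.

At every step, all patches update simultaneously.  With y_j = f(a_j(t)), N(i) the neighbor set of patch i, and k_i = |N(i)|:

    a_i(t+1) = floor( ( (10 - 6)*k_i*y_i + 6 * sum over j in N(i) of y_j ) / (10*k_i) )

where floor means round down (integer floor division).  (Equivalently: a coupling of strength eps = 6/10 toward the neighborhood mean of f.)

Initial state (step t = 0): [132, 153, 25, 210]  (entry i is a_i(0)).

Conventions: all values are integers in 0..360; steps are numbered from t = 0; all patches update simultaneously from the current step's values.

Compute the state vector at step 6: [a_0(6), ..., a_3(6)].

Answer: [68, 81, 56, 48]

Derivation:
t=0: [132, 153, 25, 210]
t=1: [234, 224, 135, 155]
t=2: [98, 119, 216, 201]
t=3: [259, 252, 171, 156]
t=4: [109, 93, 169, 180]
t=5: [268, 273, 222, 234]
t=6: [68, 81, 56, 48]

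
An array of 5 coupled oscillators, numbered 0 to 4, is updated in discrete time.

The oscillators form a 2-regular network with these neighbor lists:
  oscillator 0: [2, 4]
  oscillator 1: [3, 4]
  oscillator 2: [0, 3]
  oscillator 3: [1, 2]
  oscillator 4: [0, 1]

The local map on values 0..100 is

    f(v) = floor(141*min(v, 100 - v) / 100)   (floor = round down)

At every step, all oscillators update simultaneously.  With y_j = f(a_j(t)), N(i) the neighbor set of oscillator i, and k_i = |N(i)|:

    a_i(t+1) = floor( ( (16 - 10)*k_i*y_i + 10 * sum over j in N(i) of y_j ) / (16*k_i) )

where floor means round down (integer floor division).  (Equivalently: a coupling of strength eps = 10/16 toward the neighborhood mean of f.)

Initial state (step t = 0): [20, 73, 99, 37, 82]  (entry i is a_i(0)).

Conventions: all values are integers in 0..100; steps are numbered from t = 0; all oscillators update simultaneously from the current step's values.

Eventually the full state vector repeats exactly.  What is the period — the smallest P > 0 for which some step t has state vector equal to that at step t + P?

Answer: 2
Key observation: The state at step 26, [66, 66, 66, 66, 66], reappears at step 28 — and no state repeats earlier — so the cycle the system enters has period 2.

Derivation:
t=0: [20, 73, 99, 37, 82]
t=1: [18, 38, 25, 31, 30]
t=2: [33, 46, 34, 43, 40]
t=3: [49, 60, 50, 57, 55]
t=4: [67, 59, 66, 61, 62]
t=5: [48, 54, 48, 52, 52]
t=6: [67, 65, 67, 66, 66]
t=7: [46, 47, 46, 47, 47]
t=8: [64, 66, 64, 65, 65]
t=9: [49, 48, 49, 48, 48]
t=10: [68, 67, 68, 67, 67]
t=11: [45, 46, 45, 45, 45]
t=12: [63, 63, 63, 63, 63]
t=13: [52, 52, 52, 52, 52]
t=14: [67, 67, 67, 67, 67]
t=15: [46, 46, 46, 46, 46]
t=16: [64, 64, 64, 64, 64]
t=17: [50, 50, 50, 50, 50]
t=18: [70, 70, 70, 70, 70]
t=19: [42, 42, 42, 42, 42]
t=20: [59, 59, 59, 59, 59]
t=21: [57, 57, 57, 57, 57]
t=22: [60, 60, 60, 60, 60]
t=23: [56, 56, 56, 56, 56]
t=24: [62, 62, 62, 62, 62]
t=25: [53, 53, 53, 53, 53]
t=26: [66, 66, 66, 66, 66]
t=27: [47, 47, 47, 47, 47]
t=28: [66, 66, 66, 66, 66]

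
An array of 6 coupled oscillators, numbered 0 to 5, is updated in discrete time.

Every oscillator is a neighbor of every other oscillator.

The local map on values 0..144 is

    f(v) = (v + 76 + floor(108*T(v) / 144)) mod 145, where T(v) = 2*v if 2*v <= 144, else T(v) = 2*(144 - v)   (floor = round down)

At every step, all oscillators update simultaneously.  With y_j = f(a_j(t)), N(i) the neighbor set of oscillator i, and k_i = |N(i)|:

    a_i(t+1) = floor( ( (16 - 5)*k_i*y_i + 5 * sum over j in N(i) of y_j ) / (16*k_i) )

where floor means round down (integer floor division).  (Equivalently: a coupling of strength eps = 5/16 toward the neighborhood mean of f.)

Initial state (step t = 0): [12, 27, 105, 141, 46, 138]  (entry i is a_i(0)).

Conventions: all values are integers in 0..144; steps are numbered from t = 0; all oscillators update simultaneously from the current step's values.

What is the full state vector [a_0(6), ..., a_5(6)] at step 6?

Simulating step by step:
t=0: [12, 27, 105, 141, 46, 138]
t=1: [100, 123, 92, 81, 62, 82]
t=2: [96, 89, 99, 102, 90, 102]
t=3: [98, 100, 97, 97, 100, 97]
t=4: [97, 97, 97, 97, 97, 97]
t=5: [98, 98, 98, 98, 98, 98]
t=6: [98, 98, 98, 98, 98, 98]

Answer: [98, 98, 98, 98, 98, 98]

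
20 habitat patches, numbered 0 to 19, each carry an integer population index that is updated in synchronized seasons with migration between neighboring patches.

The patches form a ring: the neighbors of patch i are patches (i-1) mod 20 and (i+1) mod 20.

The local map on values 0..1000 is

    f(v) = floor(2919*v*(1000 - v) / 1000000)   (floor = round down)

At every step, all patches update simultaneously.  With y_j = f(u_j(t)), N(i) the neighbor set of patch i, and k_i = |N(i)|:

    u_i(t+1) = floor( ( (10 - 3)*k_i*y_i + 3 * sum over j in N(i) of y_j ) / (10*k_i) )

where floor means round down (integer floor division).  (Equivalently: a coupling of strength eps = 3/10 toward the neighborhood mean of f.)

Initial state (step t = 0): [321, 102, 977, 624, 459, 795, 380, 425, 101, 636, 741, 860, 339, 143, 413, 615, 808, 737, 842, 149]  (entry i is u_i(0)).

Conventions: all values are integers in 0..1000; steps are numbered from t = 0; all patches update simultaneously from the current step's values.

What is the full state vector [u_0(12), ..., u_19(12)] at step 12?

Simulating step by step:
t=0: [321, 102, 977, 624, 459, 795, 380, 425, 101, 636, 741, 860, 339, 143, 413, 615, 808, 737, 842, 149]
t=1: [540, 292, 188, 597, 680, 544, 659, 641, 393, 596, 545, 427, 564, 454, 652, 657, 504, 521, 411, 412]
t=2: [704, 597, 507, 653, 658, 700, 667, 672, 693, 704, 718, 715, 717, 712, 670, 668, 718, 724, 709, 709]
t=3: [621, 691, 714, 670, 650, 624, 641, 640, 622, 607, 594, 593, 593, 604, 638, 638, 598, 587, 599, 602]
t=4: [679, 628, 607, 640, 664, 679, 673, 673, 685, 695, 702, 703, 703, 695, 677, 678, 697, 705, 701, 697]
t=5: [639, 676, 690, 672, 651, 639, 641, 640, 629, 618, 611, 609, 610, 619, 634, 634, 617, 608, 611, 618]
t=6: [670, 641, 629, 643, 661, 671, 671, 673, 680, 688, 692, 694, 693, 687, 678, 678, 688, 693, 692, 687]
t=7: [646, 668, 677, 669, 654, 645, 643, 641, 634, 626, 622, 619, 621, 627, 635, 635, 626, 621, 622, 628]
t=8: [666, 648, 640, 646, 659, 667, 669, 671, 677, 682, 685, 687, 686, 681, 676, 677, 682, 686, 685, 679]
t=9: [649, 663, 670, 665, 655, 648, 646, 643, 638, 633, 629, 627, 628, 633, 638, 637, 633, 628, 629, 636]
t=10: [663, 652, 646, 650, 658, 664, 667, 670, 674, 677, 680, 681, 680, 677, 674, 674, 677, 680, 680, 674]
t=11: [651, 661, 665, 663, 656, 651, 648, 644, 641, 638, 635, 634, 635, 638, 640, 640, 638, 635, 635, 641]
t=12: [662, 654, 650, 652, 657, 662, 665, 668, 671, 673, 675, 676, 675, 674, 672, 672, 674, 675, 675, 670]

Answer: [662, 654, 650, 652, 657, 662, 665, 668, 671, 673, 675, 676, 675, 674, 672, 672, 674, 675, 675, 670]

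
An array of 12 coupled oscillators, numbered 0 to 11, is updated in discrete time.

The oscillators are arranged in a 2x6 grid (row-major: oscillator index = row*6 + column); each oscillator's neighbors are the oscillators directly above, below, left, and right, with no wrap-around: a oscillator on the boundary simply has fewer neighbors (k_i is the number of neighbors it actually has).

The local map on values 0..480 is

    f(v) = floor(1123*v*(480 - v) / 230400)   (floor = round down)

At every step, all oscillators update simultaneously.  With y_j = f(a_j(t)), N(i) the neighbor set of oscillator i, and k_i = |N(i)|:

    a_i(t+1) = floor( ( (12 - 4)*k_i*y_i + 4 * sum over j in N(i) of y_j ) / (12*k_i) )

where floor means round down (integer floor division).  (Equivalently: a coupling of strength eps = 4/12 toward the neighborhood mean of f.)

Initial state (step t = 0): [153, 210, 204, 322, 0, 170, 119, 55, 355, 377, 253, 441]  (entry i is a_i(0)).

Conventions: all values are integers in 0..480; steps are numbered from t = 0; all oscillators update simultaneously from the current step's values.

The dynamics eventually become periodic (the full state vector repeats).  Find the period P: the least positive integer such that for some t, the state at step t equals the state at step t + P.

Answer: 2
Key observation: The state at step 5, [275, 275, 275, 275, 275, 275, 275, 275, 275, 275, 275, 275], reappears at step 7 — and no state repeats earlier — so the cycle the system enters has period 2.

Derivation:
t=0: [153, 210, 204, 322, 0, 170, 119, 55, 355, 377, 253, 441]
t=1: [242, 254, 264, 216, 86, 184, 198, 153, 208, 208, 216, 144]
t=2: [278, 274, 277, 264, 201, 243, 268, 253, 271, 275, 259, 247]
t=3: [273, 275, 274, 275, 274, 278, 276, 277, 275, 275, 277, 279]
t=4: [274, 274, 274, 274, 274, 273, 274, 274, 274, 274, 274, 273]
t=5: [275, 275, 275, 275, 275, 275, 275, 275, 275, 275, 275, 275]
t=6: [274, 274, 274, 274, 274, 274, 274, 274, 274, 274, 274, 274]
t=7: [275, 275, 275, 275, 275, 275, 275, 275, 275, 275, 275, 275]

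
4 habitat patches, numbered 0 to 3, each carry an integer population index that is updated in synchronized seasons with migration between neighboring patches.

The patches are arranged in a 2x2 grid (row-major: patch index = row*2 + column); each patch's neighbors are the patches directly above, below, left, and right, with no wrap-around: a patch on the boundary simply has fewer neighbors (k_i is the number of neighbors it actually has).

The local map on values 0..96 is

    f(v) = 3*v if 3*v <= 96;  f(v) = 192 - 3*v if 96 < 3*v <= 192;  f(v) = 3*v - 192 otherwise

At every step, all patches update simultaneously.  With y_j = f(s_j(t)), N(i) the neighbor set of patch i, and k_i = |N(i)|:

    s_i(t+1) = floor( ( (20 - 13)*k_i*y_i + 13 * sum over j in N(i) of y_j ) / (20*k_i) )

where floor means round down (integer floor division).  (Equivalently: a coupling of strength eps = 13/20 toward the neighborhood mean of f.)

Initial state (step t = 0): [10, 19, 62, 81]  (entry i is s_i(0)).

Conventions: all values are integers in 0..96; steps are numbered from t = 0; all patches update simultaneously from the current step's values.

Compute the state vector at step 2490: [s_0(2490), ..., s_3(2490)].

Answer: [39, 32, 39, 32]
Key observation: The state at step 9, [15, 11, 15, 11], reappears at step 21: the system is in a cycle of period 12 from step 9 on.  Therefore the state at step 2490 equals the state at step 9 + ((2490 - 9) mod 12) = 18, which is [39, 32, 39, 32].

Derivation:
t=0: [10, 19, 62, 81]
t=1: [30, 46, 28, 38]
t=2: [76, 73, 84, 72]
t=3: [40, 28, 40, 36]
t=4: [75, 80, 75, 80]
t=5: [37, 43, 37, 43]
t=6: [75, 68, 75, 68]
t=7: [26, 18, 26, 18]
t=8: [70, 61, 70, 61]
t=9: [15, 11, 15, 11]
t=10: [41, 36, 41, 36]
t=11: [73, 79, 73, 79]
t=12: [32, 39, 32, 39]
t=13: [89, 81, 89, 81]
t=14: [67, 58, 67, 58]
t=15: [11, 15, 11, 15]
t=16: [36, 41, 36, 41]
t=17: [79, 73, 79, 73]
t=18: [39, 32, 39, 32]
t=19: [81, 89, 81, 89]
t=20: [58, 67, 58, 67]
t=21: [15, 11, 15, 11]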